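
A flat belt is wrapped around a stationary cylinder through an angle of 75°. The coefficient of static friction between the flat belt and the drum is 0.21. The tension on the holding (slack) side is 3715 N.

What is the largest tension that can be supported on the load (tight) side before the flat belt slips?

T_max ≈ 4890 N

At impending slip the capstan equation gives T₂/T₁ = e^{μβ} with β in radians.
β = 75° × π/180 = 1.309 rad.
e^{μβ} = e^{0.21×1.309} = 1.316.
T₂ = T₁ · e^{μβ} = 3715 × 1.316 = 4890 N.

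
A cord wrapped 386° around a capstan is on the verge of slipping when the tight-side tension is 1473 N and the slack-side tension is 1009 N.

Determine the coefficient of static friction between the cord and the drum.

μ ≈ 0.0562

T₂/T₁ = e^{μβ} → μ = ln(T₂/T₁)/β.
β = 386° = 6.737 rad.
μ = ln(1473/1009)/6.737 = ln(1.46)/6.737 = 0.0562.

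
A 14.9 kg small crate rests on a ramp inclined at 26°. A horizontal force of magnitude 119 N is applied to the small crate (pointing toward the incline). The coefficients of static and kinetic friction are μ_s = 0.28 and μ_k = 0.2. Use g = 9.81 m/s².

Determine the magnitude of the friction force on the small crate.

f ≈ 42.9 N (down the incline)

The horizontal push has a component P sin θ into the surface, so N = m g cos θ + P sin θ = 131.4 + 52.17 = 183.5 N.
Along the incline, the net driving force (taking up-slope positive) is P cos θ − m g sin θ = 107 − 64.08 = 42.88 N, so equilibrium requires friction f = -42.88 N (down-slope).
Maximum static friction: μ_s N = 0.28 × 183.5 = 51.39 N.
Since 42.88 N is within the 51.39 N limit, the small crate stays put and friction is exactly 42.9 N.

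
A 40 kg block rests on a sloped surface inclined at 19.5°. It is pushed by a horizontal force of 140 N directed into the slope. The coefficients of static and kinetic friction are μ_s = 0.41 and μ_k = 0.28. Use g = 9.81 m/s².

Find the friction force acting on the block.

f ≈ 0.984 N (down the incline)

Resolve perpendicular to the incline: N = m g cos θ + P sin θ = 40×9.81×cos 19.5° + 140×sin 19.5° = 416.6 N.
Parallel to the incline: P cos θ − m g sin θ = 132 − 131 = 0.984 N; the friction needed to balance this is 0.984 N acting down the slope.
The limit of static friction is μ_s N = 170.8 N.
|f_req| = 0.984 ≤ 170.8 N → the block is in equilibrium; friction equals the required value.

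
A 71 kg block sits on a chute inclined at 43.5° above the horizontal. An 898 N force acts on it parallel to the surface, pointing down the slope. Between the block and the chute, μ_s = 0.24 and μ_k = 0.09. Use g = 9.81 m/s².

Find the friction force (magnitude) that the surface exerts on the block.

f ≈ 45.5 N (up the incline)

The normal reaction is N = m g cos θ = 505.2 N.
For equilibrium along the incline the friction force must supply f = m g sin θ + P = 479.4 + 898 = 1377 N (positive meaning up-slope).
Maximum static friction available: μ_s N = 0.24 × 505.2 = 121.3 N.
|1377| exceeds 121.3 N, so the block slips down-slope; friction is kinetic, f = μ_k N = 0.09×505.2 = 45.5 N.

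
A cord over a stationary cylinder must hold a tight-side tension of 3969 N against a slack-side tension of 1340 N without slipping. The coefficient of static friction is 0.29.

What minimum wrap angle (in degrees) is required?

T₂/T₁ = e^{μβ} → β = ln(T₂/T₁)/μ.
β = ln(3969/1340)/0.29 = 1.086/0.29 = 3.744 rad.
In degrees: β = 3.744 × 180/π = 215°.

β_min ≈ 215°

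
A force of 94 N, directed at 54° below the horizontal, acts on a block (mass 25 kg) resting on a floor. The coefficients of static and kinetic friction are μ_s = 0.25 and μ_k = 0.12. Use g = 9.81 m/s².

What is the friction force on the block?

N = m g + P sin α = 245.2 + 94×sin 54° = 321.3 N.
Horizontally, friction must balance P cos α = 55.25 N.
The static-friction limit is μ_s N = 80.32 N.
Since 55.25 N does not exceed the limit, the block stays at rest and f = 55.3 N.

f ≈ 55.3 N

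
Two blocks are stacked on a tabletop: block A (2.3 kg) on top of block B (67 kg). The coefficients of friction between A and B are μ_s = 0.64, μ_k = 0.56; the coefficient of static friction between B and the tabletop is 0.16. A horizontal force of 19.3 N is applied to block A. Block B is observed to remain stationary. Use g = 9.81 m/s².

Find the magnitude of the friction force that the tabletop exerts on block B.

The normal force B exerts on A is simply A's weight, N₁ = 22.56 N.
So the A–B interface can sustain at most μ_s N₁ = 14.44 N of static friction.
Since P = 19.3 N > 14.44 N, A slides on B; the A–B friction is kinetic: f₁ = μ_k N₁ = 0.56×22.56 = 12.6 N.
B experiences an equal 12.6 N forward from A (third law). B is in equilibrium, so the floor supplies f₂ = 12.6 N of static friction (limit μ_s(m_A+m_B)g = 108.8 N, not exceeded).

f ≈ 12.6 N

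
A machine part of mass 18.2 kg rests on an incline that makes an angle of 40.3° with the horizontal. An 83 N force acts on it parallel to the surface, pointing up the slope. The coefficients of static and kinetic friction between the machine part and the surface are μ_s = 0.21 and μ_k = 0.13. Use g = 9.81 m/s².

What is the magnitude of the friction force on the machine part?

f ≈ 17.7 N (up the incline)

The normal reaction is N = m g cos θ = 136.2 N.
For equilibrium along the incline the friction force must supply f = m g sin θ − P = 115.5 − 83 = 32.48 N (positive meaning up-slope).
The static-friction ceiling is μ_s N = 0.21 × 136.2 = 28.6 N.
Since |32.48| > 28.6 N, static friction cannot hold it; the machine part slides down the incline and kinetic friction applies: f = μ_k N = 0.13 × 136.2 = 17.7 N.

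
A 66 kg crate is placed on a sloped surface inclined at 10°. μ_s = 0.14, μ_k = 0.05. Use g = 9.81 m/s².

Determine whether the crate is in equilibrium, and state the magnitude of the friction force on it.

f ≈ 31.9 N

N = m g cos θ = 638 N.
Down-slope weight component: m g sin θ = 112 N.
μ_s N = 89.3 N.
112 > 89.3 N, so it slides; kinetic friction f = μ_k N = 0.05×638 = 31.9 N.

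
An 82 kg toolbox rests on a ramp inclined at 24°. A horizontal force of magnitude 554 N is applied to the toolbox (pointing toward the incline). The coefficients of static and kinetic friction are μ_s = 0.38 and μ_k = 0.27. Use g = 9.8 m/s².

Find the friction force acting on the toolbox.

The horizontal push has a component P sin θ into the surface, so N = m g cos θ + P sin θ = 734.1 + 225.3 = 959.5 N.
Along the incline, the net driving force (taking up-slope positive) is P cos θ − m g sin θ = 506.1 − 326.9 = 179.3 N, so equilibrium requires friction f = -179.3 N (down-slope).
The limit of static friction is μ_s N = 364.6 N.
Since 179.3 N is within the 364.6 N limit, the toolbox stays put and friction is exactly 179 N.

f ≈ 179 N (down the incline)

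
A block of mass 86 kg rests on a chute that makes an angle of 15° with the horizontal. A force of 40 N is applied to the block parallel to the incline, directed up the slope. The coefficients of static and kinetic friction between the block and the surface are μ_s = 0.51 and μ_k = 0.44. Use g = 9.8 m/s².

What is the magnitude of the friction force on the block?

f ≈ 178 N (up the incline)

Perpendicular to the surface, N = m g cos θ = 86·9.8·cos 15° = 814.1 N.
For equilibrium along the incline the friction force must supply f = m g sin θ − P = 218.1 − 40 = 178.1 N (positive meaning up-slope).
Static friction can supply at most μ_s N = 415.2 N.
Since |178.1| ≤ 415.2 N, the block remains in static equilibrium and friction takes exactly the required value.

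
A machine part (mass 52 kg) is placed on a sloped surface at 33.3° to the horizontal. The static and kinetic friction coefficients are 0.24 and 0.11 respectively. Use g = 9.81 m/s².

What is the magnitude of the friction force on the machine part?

Perpendicular to the surface, N = m g cos θ = 52·9.81·cos 33.3° = 426.4 N.
For equilibrium along the incline, friction must balance the weight component: f = m g sin θ = 280.1 N up the slope.
Static friction can supply at most μ_s N = 102.3 N.
Since |280.1| > 102.3 N, static friction cannot hold it; the machine part slides down the incline and kinetic friction applies: f = μ_k N = 0.11 × 426.4 = 46.9 N.

f ≈ 46.9 N (up the incline)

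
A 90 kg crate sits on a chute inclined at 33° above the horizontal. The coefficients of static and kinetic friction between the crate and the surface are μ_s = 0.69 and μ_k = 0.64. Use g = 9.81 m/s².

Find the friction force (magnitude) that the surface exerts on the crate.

The normal reaction is N = m g cos θ = 740.5 N.
For equilibrium along the incline, friction must balance the weight component: f = m g sin θ = 480.9 N up the slope.
Static friction can supply at most μ_s N = 510.9 N.
Since |480.9| ≤ 510.9 N, the crate remains in static equilibrium and friction takes exactly the required value.

f ≈ 481 N (up the incline)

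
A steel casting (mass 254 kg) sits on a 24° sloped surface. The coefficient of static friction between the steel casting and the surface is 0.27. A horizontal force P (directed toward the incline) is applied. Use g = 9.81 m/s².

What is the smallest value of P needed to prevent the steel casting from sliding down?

The steel casting tends to slide down (tan θ > μ_s), so at the point of impending slip friction acts up-slope at its limit: f = μ_s N.
Perpendicular to the incline: N = m g cos θ + P sin θ.
Along the incline: P cos θ + μ_s N = m g sin θ, i.e. P cos θ + μ_s (m g cos θ + P sin θ) = m g sin θ.
Solving, P (cos θ + μ_s sin θ) = m g (sin θ − μ_s cos θ), so P = 2490×0.1601/1.023 = 390 N.

P_min ≈ 390 N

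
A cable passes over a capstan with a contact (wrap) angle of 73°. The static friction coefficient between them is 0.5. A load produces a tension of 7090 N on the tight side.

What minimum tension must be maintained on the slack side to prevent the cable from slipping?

T_min ≈ 3750 N

Capstan equation at impending slip: T_tight/T_slack = e^{μβ}.
β = 73° = 1.274 rad; e^{μβ} = e^{0.5×1.274} = 1.891.
T_slack = T_tight / e^{μβ} = 7090 / 1.891 = 3750 N.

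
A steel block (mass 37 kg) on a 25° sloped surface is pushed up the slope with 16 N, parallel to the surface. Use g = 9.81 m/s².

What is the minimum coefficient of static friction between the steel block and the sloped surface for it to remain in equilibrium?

μ_s,min ≈ 0.418

N = m g cos θ = 329 N.
Friction must make up the shortfall along the incline: f = m g sin θ − P = 153.4 − 16 = 137.4 N.
At the threshold f = μ_s N, so μ_s,min = 137.4/329 = 0.418.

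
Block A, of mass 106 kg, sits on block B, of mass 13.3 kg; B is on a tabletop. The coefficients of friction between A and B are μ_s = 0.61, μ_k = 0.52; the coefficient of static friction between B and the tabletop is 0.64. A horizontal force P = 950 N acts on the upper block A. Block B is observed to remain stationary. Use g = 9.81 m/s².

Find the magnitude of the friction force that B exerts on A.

f ≈ 541 N

Between the blocks, N₁ = m_A g = 1040 N.
So the A–B interface can sustain at most μ_s N₁ = 634.3 N of static friction.
P = 950 N exceeds that limit, so A slips over B and the interface friction becomes kinetic: f₁ = μ_k N₁ = 0.52×1040 = 541 N.
B experiences an equal 541 N forward from A (third law). B is in equilibrium, so the floor supplies f₂ = 541 N of static friction (limit μ_s(m_A+m_B)g = 749 N, not exceeded).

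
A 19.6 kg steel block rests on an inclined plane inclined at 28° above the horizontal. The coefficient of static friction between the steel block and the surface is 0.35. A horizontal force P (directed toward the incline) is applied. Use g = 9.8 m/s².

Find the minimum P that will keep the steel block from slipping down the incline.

The steel block tends to slide down (tan θ > μ_s), so at the point of impending slip friction acts up-slope at its limit: f = μ_s N.
Perpendicular to the incline: N = m g cos θ + P sin θ.
Along the incline: P cos θ + μ_s N = m g sin θ, i.e. P cos θ + μ_s (m g cos θ + P sin θ) = m g sin θ.
Solving, P (cos θ + μ_s sin θ) = m g (sin θ − μ_s cos θ), so P = 192×0.1604/1.047 = 29.4 N.

P_min ≈ 29.4 N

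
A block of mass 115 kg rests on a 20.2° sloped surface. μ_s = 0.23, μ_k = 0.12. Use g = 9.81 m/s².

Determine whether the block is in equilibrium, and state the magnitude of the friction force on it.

N = m g cos θ = 1060 N.
Down-slope weight component: m g sin θ = 390 N.
μ_s N = 244 N.
390 > 244 N, so it slides; kinetic friction f = μ_k N = 0.12×1060 = 127 N.

f ≈ 127 N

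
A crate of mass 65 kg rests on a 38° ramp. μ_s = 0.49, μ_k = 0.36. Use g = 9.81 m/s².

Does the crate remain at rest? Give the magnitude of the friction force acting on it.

N = m g cos θ = 502 N.
Down-slope weight component: m g sin θ = 393 N.
μ_s N = 246 N.
393 > 246 N, so it slides; kinetic friction f = μ_k N = 0.36×502 = 181 N.

f ≈ 181 N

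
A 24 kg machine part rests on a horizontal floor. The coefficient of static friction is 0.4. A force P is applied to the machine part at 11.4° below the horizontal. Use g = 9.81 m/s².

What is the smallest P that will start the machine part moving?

P ≈ 104 N

N = m g + P sin α (the push presses the machine part into the horizontal floor).
At impending slip, P cos α = μ_s N = μ_s (m g + P sin α).
Solving: P (cos α − μ_s sin α) = μ_s m g → P = 0.4×235/(cos 11.4° − 0.4 sin 11.4°) = 94.2/0.9012 = 104 N.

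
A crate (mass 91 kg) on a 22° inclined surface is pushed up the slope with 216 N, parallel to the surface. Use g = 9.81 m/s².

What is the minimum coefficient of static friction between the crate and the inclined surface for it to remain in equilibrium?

N = m g cos θ = 827.7 N.
Friction must make up the shortfall along the incline: f = m g sin θ − P = 334.4 − 216 = 118.4 N.
At the threshold f = μ_s N, so μ_s,min = 118.4/827.7 = 0.143.

μ_s,min ≈ 0.143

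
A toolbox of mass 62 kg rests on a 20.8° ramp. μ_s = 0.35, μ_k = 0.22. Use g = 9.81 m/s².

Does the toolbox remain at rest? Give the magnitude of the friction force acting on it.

N = m g cos θ = 569 N.
Down-slope weight component: m g sin θ = 216 N.
μ_s N = 199 N.
216 > 199 N, so it slides; kinetic friction f = μ_k N = 0.22×569 = 125 N.

f ≈ 125 N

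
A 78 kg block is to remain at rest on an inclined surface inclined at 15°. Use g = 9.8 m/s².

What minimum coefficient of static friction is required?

μ_s,min ≈ 0.268

At the slip threshold m g sin θ = μ_s m g cos θ, so μ_s,min = tan θ.
μ_s,min = tan 15° = 0.268.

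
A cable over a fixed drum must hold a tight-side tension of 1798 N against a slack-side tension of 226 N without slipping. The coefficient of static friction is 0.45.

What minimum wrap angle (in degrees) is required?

T₂/T₁ = e^{μβ} → β = ln(T₂/T₁)/μ.
β = ln(1798/226)/0.45 = 2.074/0.45 = 4.609 rad.
In degrees: β = 4.609 × 180/π = 264°.

β_min ≈ 264°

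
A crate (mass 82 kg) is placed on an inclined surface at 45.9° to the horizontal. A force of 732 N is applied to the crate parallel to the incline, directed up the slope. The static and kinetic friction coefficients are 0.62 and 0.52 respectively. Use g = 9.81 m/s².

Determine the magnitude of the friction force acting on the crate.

Normal force: N = m g cos θ = 82 × 9.81 × cos 45.9° = 559.8 N.
The friction needed for equilibrium is m g sin θ − P = 577.7 − 732 = -154.3 N, measured positive up-slope.
Static friction can supply at most μ_s N = 347.1 N.
Since |-154.3| ≤ 347.1 N, no slip — friction simply equals what equilibrium demands.

f ≈ 154 N (down the incline)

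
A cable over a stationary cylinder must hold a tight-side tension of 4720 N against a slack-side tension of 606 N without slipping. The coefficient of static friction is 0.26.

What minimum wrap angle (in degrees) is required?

β_min ≈ 452°

T₂/T₁ = e^{μβ} → β = ln(T₂/T₁)/μ.
β = ln(4720/606)/0.26 = 2.053/0.26 = 7.895 rad.
In degrees: β = 7.895 × 180/π = 452°.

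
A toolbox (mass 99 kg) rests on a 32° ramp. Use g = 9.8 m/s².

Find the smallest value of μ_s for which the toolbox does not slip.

μ_s,min ≈ 0.625

At the slip threshold m g sin θ = μ_s m g cos θ, so μ_s,min = tan θ.
μ_s,min = tan 32° = 0.625.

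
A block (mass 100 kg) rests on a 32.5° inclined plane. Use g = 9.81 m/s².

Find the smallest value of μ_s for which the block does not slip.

At the slip threshold m g sin θ = μ_s m g cos θ, so μ_s,min = tan θ.
μ_s,min = tan 32.5° = 0.637.

μ_s,min ≈ 0.637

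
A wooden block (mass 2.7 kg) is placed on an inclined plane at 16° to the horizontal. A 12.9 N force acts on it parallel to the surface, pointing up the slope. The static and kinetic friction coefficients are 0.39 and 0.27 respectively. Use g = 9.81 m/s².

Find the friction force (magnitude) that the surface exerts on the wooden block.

f ≈ 5.6 N (down the incline)

Normal force: N = m g cos θ = 2.7 × 9.81 × cos 16° = 25.46 N.
For equilibrium along the incline the friction force must supply f = m g sin θ − P = 7.301 − 12.9 = -5.599 N (positive meaning up-slope).
The static-friction ceiling is μ_s N = 0.39 × 25.46 = 9.93 N.
Since |-5.599| ≤ 9.93 N, the wooden block remains in static equilibrium and friction takes exactly the required value.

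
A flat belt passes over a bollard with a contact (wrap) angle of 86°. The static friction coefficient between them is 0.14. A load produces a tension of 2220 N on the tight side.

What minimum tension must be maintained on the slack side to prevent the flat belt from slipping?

T_min ≈ 1800 N

Capstan equation at impending slip: T_tight/T_slack = e^{μβ}.
β = 86° = 1.501 rad; e^{μβ} = e^{0.14×1.501} = 1.234.
T_slack = T_tight / e^{μβ} = 2220 / 1.234 = 1800 N.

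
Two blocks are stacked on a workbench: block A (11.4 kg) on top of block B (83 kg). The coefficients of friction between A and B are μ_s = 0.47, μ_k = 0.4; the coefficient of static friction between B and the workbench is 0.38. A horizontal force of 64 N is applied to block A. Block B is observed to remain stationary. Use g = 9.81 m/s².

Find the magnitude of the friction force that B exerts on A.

Between the blocks, N₁ = m_A g = 111.8 N.
So the A–B interface can sustain at most μ_s N₁ = 52.56 N of static friction.
Since P = 64 N > 52.56 N, A slides on B; the A–B friction is kinetic: f₁ = μ_k N₁ = 0.4×111.8 = 44.7 N.
By Newton's third law B feels 44.7 N forward from A. With B stationary, the floor's static friction on B balances it: f₂ = 44.7 N (well within μ_s(m_A+m_B)g = 351.9 N).

f ≈ 44.7 N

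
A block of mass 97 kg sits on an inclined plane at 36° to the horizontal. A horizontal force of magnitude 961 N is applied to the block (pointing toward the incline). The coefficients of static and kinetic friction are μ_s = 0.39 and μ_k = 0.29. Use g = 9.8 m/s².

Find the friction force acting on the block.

The horizontal push has a component P sin θ into the surface, so N = m g cos θ + P sin θ = 769.1 + 564.9 = 1334 N.
Parallel to the incline: P cos θ − m g sin θ = 777.5 − 558.7 = 218.7 N; the friction needed to balance this is 218.7 N acting down the slope.
The limit of static friction is μ_s N = 520.2 N.
|f_req| = 218.7 ≤ 520.2 N → the block is in equilibrium; friction equals the required value.

f ≈ 219 N (down the incline)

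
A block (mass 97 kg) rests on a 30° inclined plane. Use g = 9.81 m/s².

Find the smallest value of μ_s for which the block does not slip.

At the slip threshold m g sin θ = μ_s m g cos θ, so μ_s,min = tan θ.
μ_s,min = tan 30° = 0.577.

μ_s,min ≈ 0.577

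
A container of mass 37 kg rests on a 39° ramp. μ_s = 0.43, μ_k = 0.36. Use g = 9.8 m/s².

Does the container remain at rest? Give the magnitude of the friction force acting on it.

f ≈ 101 N

N = m g cos θ = 282 N.
Down-slope weight component: m g sin θ = 228 N.
μ_s N = 121 N.
228 > 121 N, so it slides; kinetic friction f = μ_k N = 0.36×282 = 101 N.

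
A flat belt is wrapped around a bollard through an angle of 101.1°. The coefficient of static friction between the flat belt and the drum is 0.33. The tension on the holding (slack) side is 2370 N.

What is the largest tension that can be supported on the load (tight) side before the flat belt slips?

T_max ≈ 4240 N

At impending slip the capstan equation gives T₂/T₁ = e^{μβ} with β in radians.
β = 101.1° × π/180 = 1.765 rad.
e^{μβ} = e^{0.33×1.765} = 1.79.
T₂ = T₁ · e^{μβ} = 2370 × 1.79 = 4240 N.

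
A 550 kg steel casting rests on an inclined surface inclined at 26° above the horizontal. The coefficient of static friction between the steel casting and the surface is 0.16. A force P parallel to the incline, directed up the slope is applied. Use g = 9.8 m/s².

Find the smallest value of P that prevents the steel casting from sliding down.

The steel casting tends to slide down (tan θ > μ_s), so at the point of impending slip friction acts up-slope at its limit: f = μ_s N.
P is parallel to the surface, so N = m g cos θ = 4840 N.
Along the incline: P + μ_s N = m g sin θ, so P = 2360 − 0.16×4840 = 1590 N.

P_min ≈ 1590 N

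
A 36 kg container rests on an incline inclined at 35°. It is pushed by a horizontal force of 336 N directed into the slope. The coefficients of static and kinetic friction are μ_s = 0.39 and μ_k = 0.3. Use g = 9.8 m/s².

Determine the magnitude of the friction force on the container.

f ≈ 72.9 N (down the incline)

Normal direction: N = m g cos θ + P sin θ = 481.7 N.
Along the incline, the net driving force (taking up-slope positive) is P cos θ − m g sin θ = 275.2 − 202.4 = 72.88 N, so equilibrium requires friction f = -72.88 N (down-slope).
Maximum static friction: μ_s N = 0.39 × 481.7 = 187.9 N.
Since 72.88 N is within the 187.9 N limit, the container stays put and friction is exactly 72.9 N.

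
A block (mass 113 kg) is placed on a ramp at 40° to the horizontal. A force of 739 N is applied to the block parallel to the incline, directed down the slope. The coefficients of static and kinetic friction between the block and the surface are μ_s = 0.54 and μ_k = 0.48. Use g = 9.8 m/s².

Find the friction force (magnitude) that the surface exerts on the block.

Perpendicular to the surface, N = m g cos θ = 113·9.8·cos 40° = 848.3 N.
For equilibrium along the incline the friction force must supply f = m g sin θ + P = 711.8 + 739 = 1451 N (positive meaning up-slope).
Maximum static friction available: μ_s N = 0.54 × 848.3 = 458.1 N.
|1451| exceeds 458.1 N, so the block slips down-slope; friction is kinetic, f = μ_k N = 0.48×848.3 = 407 N.

f ≈ 407 N (up the incline)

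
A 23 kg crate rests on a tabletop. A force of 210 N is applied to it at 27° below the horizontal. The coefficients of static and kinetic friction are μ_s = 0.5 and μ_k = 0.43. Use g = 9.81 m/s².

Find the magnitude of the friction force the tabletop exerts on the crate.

N = m g + P sin α = 225.6 + 210×sin 27° = 321 N.
For equilibrium, f = P cos α = 210×cos 27° = 187.1 N.
μ_s N = 0.5 × 321 = 160.5 N.
187.1 > 160.5 N → the crate slides; f = μ_k N = 0.43×321 = 138 N.

f ≈ 138 N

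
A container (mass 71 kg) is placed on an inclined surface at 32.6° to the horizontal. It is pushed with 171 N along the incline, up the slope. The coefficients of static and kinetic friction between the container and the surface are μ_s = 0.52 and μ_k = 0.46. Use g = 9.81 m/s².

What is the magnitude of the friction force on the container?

f ≈ 204 N (up the incline)

Perpendicular to the surface, N = m g cos θ = 71·9.81·cos 32.6° = 586.8 N.
Parallel to the incline, ΣF = 0 gives f = m g sin θ − P = 375.3 − 171 = 204.3 N (up-slope positive).
Static friction can supply at most μ_s N = 305.1 N.
Since |204.3| ≤ 305.1 N, the container remains in static equilibrium and friction takes exactly the required value.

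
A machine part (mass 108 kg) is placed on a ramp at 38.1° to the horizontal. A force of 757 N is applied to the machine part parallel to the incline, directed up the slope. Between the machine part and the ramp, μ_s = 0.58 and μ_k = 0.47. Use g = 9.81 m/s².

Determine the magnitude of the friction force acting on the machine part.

f ≈ 103 N (down the incline)

The normal reaction is N = m g cos θ = 833.7 N.
For equilibrium along the incline the friction force must supply f = m g sin θ − P = 653.7 − 757 = -103.3 N (positive meaning up-slope).
Maximum static friction available: μ_s N = 0.58 × 833.7 = 483.6 N.
Since |-103.3| ≤ 483.6 N, the machine part remains in static equilibrium and friction takes exactly the required value.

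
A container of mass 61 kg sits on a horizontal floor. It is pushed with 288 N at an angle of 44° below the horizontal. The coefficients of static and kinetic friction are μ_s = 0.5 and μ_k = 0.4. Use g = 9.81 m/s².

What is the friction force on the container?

N = m g + P sin α = 598.4 + 288×sin 44° = 798.5 N.
The horizontal driving force is P cos α = 207.2 N, so equilibrium needs friction f = 207.2 N.
μ_s N = 0.5 × 798.5 = 399.2 N.
207.2 ≤ 399.2 N → static; friction equals the required 207 N.

f ≈ 207 N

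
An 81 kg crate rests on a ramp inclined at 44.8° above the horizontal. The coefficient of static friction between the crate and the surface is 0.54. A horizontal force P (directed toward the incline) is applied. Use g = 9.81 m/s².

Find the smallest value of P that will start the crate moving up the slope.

P ≈ 2630 N

At impending motion up the slope, friction acts down-slope at its limit: f = μ_s N.
Perpendicular to the incline: N = m g cos θ + P sin θ.
Along the incline: P cos θ = m g sin θ + μ_s N = m g sin θ + μ_s (m g cos θ + P sin θ).
Solving, P (cos θ − μ_s sin θ) = m g (sin θ + μ_s cos θ), so P = 81×9.81×(sin 44.8° + 0.54 cos 44.8°)/(cos 44.8° − 0.54 sin 44.8°) = 795×1.088/0.3291 = 2630 N.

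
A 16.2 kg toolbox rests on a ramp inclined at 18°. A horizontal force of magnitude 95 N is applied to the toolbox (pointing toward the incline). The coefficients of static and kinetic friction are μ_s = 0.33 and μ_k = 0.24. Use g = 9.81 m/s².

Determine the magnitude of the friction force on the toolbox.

Resolve perpendicular to the incline: N = m g cos θ + P sin θ = 16.2×9.81×cos 18° + 95×sin 18° = 180.5 N.
Along the incline, the net driving force (taking up-slope positive) is P cos θ − m g sin θ = 90.35 − 49.11 = 41.24 N, so equilibrium requires friction f = -41.24 N (down-slope).
The limit of static friction is μ_s N = 59.57 N.
|f_req| = 41.24 ≤ 59.57 N → the toolbox is in equilibrium; friction equals the required value.

f ≈ 41.2 N (down the incline)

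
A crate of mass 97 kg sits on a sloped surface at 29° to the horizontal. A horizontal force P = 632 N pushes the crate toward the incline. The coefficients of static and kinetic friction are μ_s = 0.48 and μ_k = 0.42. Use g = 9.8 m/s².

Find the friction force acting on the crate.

Normal direction: N = m g cos θ + P sin θ = 1138 N.
Along the incline, the net driving force (taking up-slope positive) is P cos θ − m g sin θ = 552.8 − 460.9 = 91.9 N, so equilibrium requires friction f = -91.9 N (down-slope).
Maximum static friction: μ_s N = 0.48 × 1138 = 546.2 N.
Since 91.9 N is within the 546.2 N limit, the crate stays put and friction is exactly 91.9 N.

f ≈ 91.9 N (down the incline)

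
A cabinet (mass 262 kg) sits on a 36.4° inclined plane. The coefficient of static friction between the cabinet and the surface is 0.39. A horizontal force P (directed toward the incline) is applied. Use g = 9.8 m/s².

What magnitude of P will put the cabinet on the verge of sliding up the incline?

P ≈ 4060 N

At impending motion up the slope, friction acts down-slope at its limit: f = μ_s N.
Perpendicular to the incline: N = m g cos θ + P sin θ.
Along the incline: P cos θ = m g sin θ + μ_s N = m g sin θ + μ_s (m g cos θ + P sin θ).
Solving, P (cos θ − μ_s sin θ) = m g (sin θ + μ_s cos θ), so P = 262×9.8×(sin 36.4° + 0.39 cos 36.4°)/(cos 36.4° − 0.39 sin 36.4°) = 2570×0.9073/0.5735 = 4060 N.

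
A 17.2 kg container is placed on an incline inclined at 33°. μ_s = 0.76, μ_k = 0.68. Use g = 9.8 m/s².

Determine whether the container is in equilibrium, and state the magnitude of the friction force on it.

f ≈ 91.8 N

N = m g cos θ = 141 N.
Down-slope weight component: m g sin θ = 91.8 N.
μ_s N = 107 N.
91.8 ≤ 107 N, so it stays put; friction = 91.8 N.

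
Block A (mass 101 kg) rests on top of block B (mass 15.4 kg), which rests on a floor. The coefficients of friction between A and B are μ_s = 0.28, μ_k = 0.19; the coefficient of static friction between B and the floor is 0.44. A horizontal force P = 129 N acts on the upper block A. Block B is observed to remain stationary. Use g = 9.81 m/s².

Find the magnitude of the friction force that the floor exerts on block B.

f ≈ 129 N

Between the blocks, N₁ = m_A g = 990.8 N.
Maximum static friction on A from B: μ_s N₁ = 0.28×990.8 = 277.4 N.
Since P = 129 N ≤ 277.4 N, A does not slip on B; friction on A equals P = 129 N.
B experiences an equal 129 N forward from A (third law). B is in equilibrium, so the floor supplies f₂ = 129 N of static friction (limit μ_s(m_A+m_B)g = 502.4 N, not exceeded).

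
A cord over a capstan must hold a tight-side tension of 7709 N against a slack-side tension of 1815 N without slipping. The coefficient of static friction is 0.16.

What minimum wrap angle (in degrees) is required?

β_min ≈ 518°

T₂/T₁ = e^{μβ} → β = ln(T₂/T₁)/μ.
β = ln(7709/1815)/0.16 = 1.446/0.16 = 9.039 rad.
In degrees: β = 9.039 × 180/π = 518°.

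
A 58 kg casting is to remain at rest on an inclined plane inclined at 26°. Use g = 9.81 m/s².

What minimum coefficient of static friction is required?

μ_s,min ≈ 0.488

At the slip threshold m g sin θ = μ_s m g cos θ, so μ_s,min = tan θ.
μ_s,min = tan 26° = 0.488.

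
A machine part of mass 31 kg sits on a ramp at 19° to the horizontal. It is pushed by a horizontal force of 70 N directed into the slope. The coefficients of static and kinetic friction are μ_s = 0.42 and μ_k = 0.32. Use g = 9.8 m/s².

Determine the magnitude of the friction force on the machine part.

f ≈ 32.7 N (up the incline)

Normal direction: N = m g cos θ + P sin θ = 310 N.
Along the incline, the net driving force (taking up-slope positive) is P cos θ − m g sin θ = 66.19 − 98.91 = -32.72 N, so equilibrium requires friction f = 32.72 N (up-slope).
Maximum static friction: μ_s N = 0.42 × 310 = 130.2 N.
Since 32.72 N is within the 130.2 N limit, the machine part stays put and friction is exactly 32.7 N.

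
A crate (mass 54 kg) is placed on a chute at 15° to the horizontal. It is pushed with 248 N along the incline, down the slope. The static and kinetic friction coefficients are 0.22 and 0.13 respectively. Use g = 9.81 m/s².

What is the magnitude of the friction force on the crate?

Normal force: N = m g cos θ = 54 × 9.81 × cos 15° = 511.7 N.
For equilibrium along the incline the friction force must supply f = m g sin θ + P = 137.1 + 248 = 385.1 N (positive meaning up-slope).
The static-friction ceiling is μ_s N = 0.22 × 511.7 = 112.6 N.
Since |385.1| > 112.6 N, static friction cannot hold it; the crate slides down the incline and kinetic friction applies: f = μ_k N = 0.13 × 511.7 = 66.5 N.

f ≈ 66.5 N (up the incline)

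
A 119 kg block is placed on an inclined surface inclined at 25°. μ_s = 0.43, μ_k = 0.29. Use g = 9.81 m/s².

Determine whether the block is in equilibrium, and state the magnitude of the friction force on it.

N = m g cos θ = 1060 N.
Down-slope weight component: m g sin θ = 493 N.
μ_s N = 455 N.
493 > 455 N, so it slides; kinetic friction f = μ_k N = 0.29×1060 = 307 N.

f ≈ 307 N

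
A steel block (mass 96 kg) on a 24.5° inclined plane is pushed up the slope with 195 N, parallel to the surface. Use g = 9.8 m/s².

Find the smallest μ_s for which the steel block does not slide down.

μ_s,min ≈ 0.228

N = m g cos θ = 856.1 N.
Friction must make up the shortfall along the incline: f = m g sin θ − P = 390.1 − 195 = 195.1 N.
At the threshold f = μ_s N, so μ_s,min = 195.1/856.1 = 0.228.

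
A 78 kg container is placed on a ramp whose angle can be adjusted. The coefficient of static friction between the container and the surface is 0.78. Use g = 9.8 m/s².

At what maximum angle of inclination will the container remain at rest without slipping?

At the slip threshold, m g sin θ = μ_s · m g cos θ, so tan θ = μ_s.
θ_max = arctan(0.78) = 38°.

θ_max ≈ 38°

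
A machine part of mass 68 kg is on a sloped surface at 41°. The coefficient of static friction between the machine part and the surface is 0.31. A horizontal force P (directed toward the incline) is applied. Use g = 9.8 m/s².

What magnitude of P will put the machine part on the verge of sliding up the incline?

At impending motion up the slope, friction acts down-slope at its limit: f = μ_s N.
Perpendicular to the incline: N = m g cos θ + P sin θ.
Along the incline: P cos θ = m g sin θ + μ_s N = m g sin θ + μ_s (m g cos θ + P sin θ).
Solving, P (cos θ − μ_s sin θ) = m g (sin θ + μ_s cos θ), so P = 68×9.8×(sin 41° + 0.31 cos 41°)/(cos 41° − 0.31 sin 41°) = 666×0.89/0.5513 = 1080 N.

P ≈ 1080 N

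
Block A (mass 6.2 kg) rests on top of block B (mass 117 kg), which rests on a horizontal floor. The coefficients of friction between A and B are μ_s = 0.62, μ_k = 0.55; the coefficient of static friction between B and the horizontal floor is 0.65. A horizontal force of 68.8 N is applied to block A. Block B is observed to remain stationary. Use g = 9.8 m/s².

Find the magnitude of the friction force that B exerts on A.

f ≈ 33.4 N

The normal force B exerts on A is simply A's weight, N₁ = 60.76 N.
Maximum static friction on A from B: μ_s N₁ = 0.62×60.76 = 37.67 N.
P = 68.8 N exceeds that limit, so A slips over B and the interface friction becomes kinetic: f₁ = μ_k N₁ = 0.55×60.76 = 33.4 N.
B experiences an equal 33.4 N forward from A (third law). B is in equilibrium, so the floor supplies f₂ = 33.4 N of static friction (limit μ_s(m_A+m_B)g = 784.8 N, not exceeded).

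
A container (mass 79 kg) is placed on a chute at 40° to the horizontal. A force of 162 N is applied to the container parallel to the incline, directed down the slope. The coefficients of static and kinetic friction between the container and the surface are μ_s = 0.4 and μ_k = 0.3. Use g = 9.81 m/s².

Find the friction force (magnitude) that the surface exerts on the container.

f ≈ 178 N (up the incline)

Normal force: N = m g cos θ = 79 × 9.81 × cos 40° = 593.7 N.
The friction needed for equilibrium is m g sin θ + P = 498.2 + 162 = 660.2 N, measured positive up-slope.
Static friction can supply at most μ_s N = 237.5 N.
Since |660.2| > 237.5 N, static friction cannot hold it; the container slides down the incline and kinetic friction applies: f = μ_k N = 0.3 × 593.7 = 178 N.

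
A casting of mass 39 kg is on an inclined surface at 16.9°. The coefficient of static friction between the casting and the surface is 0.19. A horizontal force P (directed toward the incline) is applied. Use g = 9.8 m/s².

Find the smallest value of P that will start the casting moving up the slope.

At impending motion up the slope, friction acts down-slope at its limit: f = μ_s N.
Perpendicular to the incline: N = m g cos θ + P sin θ.
Along the incline: P cos θ = m g sin θ + μ_s N = m g sin θ + μ_s (m g cos θ + P sin θ).
Solving, P (cos θ − μ_s sin θ) = m g (sin θ + μ_s cos θ), so P = 39×9.8×(sin 16.9° + 0.19 cos 16.9°)/(cos 16.9° − 0.19 sin 16.9°) = 382×0.4725/0.9016 = 200 N.

P ≈ 200 N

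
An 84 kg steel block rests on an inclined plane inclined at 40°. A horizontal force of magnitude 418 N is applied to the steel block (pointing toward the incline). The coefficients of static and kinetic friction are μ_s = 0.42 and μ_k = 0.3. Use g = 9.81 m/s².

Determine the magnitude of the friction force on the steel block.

f ≈ 209 N (up the incline)

Resolve perpendicular to the incline: N = m g cos θ + P sin θ = 84×9.81×cos 40° + 418×sin 40° = 899.9 N.
Along the incline, the net driving force (taking up-slope positive) is P cos θ − m g sin θ = 320.2 − 529.7 = -209.5 N, so equilibrium requires friction f = 209.5 N (up-slope).
The limit of static friction is μ_s N = 378 N.
Since 209.5 N is within the 378 N limit, the steel block stays put and friction is exactly 209 N.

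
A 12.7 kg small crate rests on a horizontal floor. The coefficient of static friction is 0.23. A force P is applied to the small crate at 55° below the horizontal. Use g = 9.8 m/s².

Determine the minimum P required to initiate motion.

N = m g + P sin α (the push presses the small crate into the horizontal floor).
At impending slip, P cos α = μ_s N = μ_s (m g + P sin α).
Solving: P (cos α − μ_s sin α) = μ_s m g → P = 0.23×124/(cos 55° − 0.23 sin 55°) = 28.6/0.3852 = 74.3 N.

P ≈ 74.3 N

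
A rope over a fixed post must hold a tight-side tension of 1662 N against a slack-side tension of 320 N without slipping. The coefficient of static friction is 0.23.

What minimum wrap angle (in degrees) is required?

T₂/T₁ = e^{μβ} → β = ln(T₂/T₁)/μ.
β = ln(1662/320)/0.23 = 1.647/0.23 = 7.163 rad.
In degrees: β = 7.163 × 180/π = 410°.

β_min ≈ 410°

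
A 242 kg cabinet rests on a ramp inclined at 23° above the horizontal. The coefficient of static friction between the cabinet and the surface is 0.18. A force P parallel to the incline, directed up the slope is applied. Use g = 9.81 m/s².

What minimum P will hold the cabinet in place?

P_min ≈ 534 N

The cabinet tends to slide down (tan θ > μ_s), so at the point of impending slip friction acts up-slope at its limit: f = μ_s N.
P is parallel to the surface, so N = m g cos θ = 2190 N.
Along the incline: P + μ_s N = m g sin θ, so P = 928 − 0.18×2190 = 534 N.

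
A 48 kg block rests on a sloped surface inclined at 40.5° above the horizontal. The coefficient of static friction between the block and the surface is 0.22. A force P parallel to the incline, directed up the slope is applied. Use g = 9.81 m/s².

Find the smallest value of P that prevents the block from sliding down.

The block tends to slide down (tan θ > μ_s), so at the point of impending slip friction acts up-slope at its limit: f = μ_s N.
P is parallel to the surface, so N = m g cos θ = 358 N.
Along the incline: P + μ_s N = m g sin θ, so P = 306 − 0.22×358 = 227 N.

P_min ≈ 227 N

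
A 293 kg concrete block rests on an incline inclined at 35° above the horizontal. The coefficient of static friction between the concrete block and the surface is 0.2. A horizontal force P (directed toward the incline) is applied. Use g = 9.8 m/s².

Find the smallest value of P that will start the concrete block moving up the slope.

At impending motion up the slope, friction acts down-slope at its limit: f = μ_s N.
Perpendicular to the incline: N = m g cos θ + P sin θ.
Along the incline: P cos θ = m g sin θ + μ_s N = m g sin θ + μ_s (m g cos θ + P sin θ).
Solving, P (cos θ − μ_s sin θ) = m g (sin θ + μ_s cos θ), so P = 293×9.8×(sin 35° + 0.2 cos 35°)/(cos 35° − 0.2 sin 35°) = 2870×0.7374/0.7044 = 3010 N.

P ≈ 3010 N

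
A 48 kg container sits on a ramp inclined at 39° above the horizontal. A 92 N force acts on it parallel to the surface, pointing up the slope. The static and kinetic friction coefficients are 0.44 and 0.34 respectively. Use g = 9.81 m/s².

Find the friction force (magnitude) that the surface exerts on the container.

The normal reaction is N = m g cos θ = 365.9 N.
The friction needed for equilibrium is m g sin θ − P = 296.3 − 92 = 204.3 N, measured positive up-slope.
The static-friction ceiling is μ_s N = 0.44 × 365.9 = 161 N.
Since |204.3| > 161 N, static friction cannot hold it; the container slides down the incline and kinetic friction applies: f = μ_k N = 0.34 × 365.9 = 124 N.

f ≈ 124 N (up the incline)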